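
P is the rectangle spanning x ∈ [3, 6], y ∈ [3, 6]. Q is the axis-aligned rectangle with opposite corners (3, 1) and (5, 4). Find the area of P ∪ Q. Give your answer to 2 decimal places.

By inclusion–exclusion:
Individual areas: |P| = 9, |Q| = 6.
|P∩Q|: x∈[3,5], y∈[3,4] → 2·1 = 2.
|P ∪ Q| = 15 − 2 = 13.00.

13.00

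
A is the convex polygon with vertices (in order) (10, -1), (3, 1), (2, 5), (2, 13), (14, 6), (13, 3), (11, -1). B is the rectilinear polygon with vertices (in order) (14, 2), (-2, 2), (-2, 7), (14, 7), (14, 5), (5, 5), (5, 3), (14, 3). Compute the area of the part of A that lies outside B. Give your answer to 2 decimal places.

66.90

|A| = 105.5, |A∩B| = 38.6012.
|A ∖ B| = |A| − |A∩B| = 105.5 − 38.6012 = 66.90.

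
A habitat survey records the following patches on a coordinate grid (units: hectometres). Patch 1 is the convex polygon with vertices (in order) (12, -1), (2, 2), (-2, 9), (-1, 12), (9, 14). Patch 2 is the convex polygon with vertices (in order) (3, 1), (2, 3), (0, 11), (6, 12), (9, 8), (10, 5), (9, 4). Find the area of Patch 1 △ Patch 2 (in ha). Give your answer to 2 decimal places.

|Patch 1| = 133, |Patch 2| = 70, |Patch 1∩Patch 2| = 69.5496.
|Patch 1 △ Patch 2| = |Patch 1| + |Patch 2| − 2·|Patch 1∩Patch 2| = 133 + 70 − 139.0993 = 63.90.

63.90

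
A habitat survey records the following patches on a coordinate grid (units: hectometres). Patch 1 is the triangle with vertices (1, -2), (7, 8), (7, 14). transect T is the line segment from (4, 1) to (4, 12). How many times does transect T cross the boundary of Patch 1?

The segment meets the boundary at (4,6), (4,3).

2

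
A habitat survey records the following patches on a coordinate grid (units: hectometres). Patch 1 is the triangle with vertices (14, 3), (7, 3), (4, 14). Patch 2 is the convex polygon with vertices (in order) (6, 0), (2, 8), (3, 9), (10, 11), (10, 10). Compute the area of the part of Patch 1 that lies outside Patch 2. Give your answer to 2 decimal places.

|Patch 1| = 38.5, |Patch 1∩Patch 2| = 15.6313.
|Patch 1 ∖ Patch 2| = |Patch 1| − |Patch 1∩Patch 2| = 38.5 − 15.6313 = 22.87.

22.87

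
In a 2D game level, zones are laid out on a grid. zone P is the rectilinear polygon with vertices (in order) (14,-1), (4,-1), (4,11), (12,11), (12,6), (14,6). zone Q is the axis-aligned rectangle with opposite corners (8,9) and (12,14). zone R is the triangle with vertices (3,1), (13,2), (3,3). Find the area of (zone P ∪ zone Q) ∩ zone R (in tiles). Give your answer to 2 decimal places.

The region (zone P ∪ zone Q) ∩ zone R is the polygon with vertices (4,2.9), (13,2), (4,1.1).
By the shoelace formula its area is 8.10.

8.10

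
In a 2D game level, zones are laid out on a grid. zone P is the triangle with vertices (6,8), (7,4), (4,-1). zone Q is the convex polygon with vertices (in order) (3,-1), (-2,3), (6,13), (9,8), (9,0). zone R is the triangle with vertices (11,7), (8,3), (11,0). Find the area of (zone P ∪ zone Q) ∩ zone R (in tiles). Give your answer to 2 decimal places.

1.17

The region (zone P ∪ zone Q) ∩ zone R is the polygon with vertices (9,2), (8,3), (9,4.333).
By the shoelace formula its area is 1.17.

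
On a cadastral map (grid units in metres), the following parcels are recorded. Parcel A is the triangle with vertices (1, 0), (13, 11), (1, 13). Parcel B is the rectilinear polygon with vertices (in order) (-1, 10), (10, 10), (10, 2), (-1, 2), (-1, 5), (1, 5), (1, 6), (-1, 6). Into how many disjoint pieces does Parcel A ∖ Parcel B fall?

Parcel A ∖ Parcel B splits into 2 disjoint pieces (area 2.1818, area 25.125).

2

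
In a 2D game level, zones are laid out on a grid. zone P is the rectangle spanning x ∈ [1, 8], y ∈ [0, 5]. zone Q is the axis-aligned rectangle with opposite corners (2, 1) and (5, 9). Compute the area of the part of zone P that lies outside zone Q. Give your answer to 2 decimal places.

|zone P∩zone Q|: x∈[2,5], y∈[1,5] → 3·4 = 12.
|zone P| = 35.
|zone P ∖ zone Q| = |zone P| − |zone P∩zone Q| = 35 − 12 = 23.00.

23.00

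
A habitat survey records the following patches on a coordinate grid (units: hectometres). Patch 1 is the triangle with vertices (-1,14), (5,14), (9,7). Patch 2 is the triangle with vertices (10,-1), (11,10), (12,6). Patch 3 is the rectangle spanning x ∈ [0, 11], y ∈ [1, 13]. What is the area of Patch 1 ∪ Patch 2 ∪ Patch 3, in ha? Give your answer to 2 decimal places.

141.71

By inclusion–exclusion:
Individual areas: |Patch 1| = 21, |Patch 2| = 7.5, |Patch 3| = 132.
|Patch 1∩Patch 2| = 0.
|Patch 1∩Patch 3| = 15.4286.
|Patch 2∩Patch 3| = 3.3604.
|Patch 1∩Patch 2∩Patch 3| = 0.
|Patch 1 ∪ Patch 2 ∪ Patch 3| = 160.5 − 18.789 + 0 = 141.71.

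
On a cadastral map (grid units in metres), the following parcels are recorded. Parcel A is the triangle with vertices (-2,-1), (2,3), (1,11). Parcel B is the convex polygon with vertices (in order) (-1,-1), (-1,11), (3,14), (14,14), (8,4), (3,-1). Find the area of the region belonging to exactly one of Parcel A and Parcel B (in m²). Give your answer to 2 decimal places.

|Parcel A| = 18, |Parcel B| = 146.5, |Parcel A∩Parcel B| = 16.5.
|Parcel A △ Parcel B| = |Parcel A| + |Parcel B| − 2·|Parcel A∩Parcel B| = 18 + 146.5 − 33 = 131.50.

131.50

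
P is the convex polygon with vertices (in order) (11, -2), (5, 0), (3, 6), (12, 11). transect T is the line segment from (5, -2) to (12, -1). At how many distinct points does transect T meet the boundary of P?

2

The segment meets the boundary at (11.067,-1.133), (9.2,-1.4).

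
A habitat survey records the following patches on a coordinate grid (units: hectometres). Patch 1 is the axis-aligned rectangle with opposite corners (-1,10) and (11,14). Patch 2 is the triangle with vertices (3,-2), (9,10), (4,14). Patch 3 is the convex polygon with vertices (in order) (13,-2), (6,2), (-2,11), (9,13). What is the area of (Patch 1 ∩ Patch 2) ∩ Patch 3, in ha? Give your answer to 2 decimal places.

8.53

The region (Patch 1 ∩ Patch 2) ∩ Patch 3 is the polygon with vertices (3.879,12.069), (5.944,12.444), (9,10), (3.75,10).
By the shoelace formula its area is 8.53.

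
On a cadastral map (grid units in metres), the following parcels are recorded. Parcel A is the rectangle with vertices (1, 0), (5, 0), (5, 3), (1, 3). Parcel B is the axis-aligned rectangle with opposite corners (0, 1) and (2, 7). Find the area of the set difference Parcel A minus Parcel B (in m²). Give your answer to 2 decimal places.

|Parcel A∩Parcel B|: x∈[1,2], y∈[1,3] → 1·2 = 2.
|Parcel A| = 12.
|Parcel A ∖ Parcel B| = |Parcel A| − |Parcel A∩Parcel B| = 12 − 2 = 10.00.

10.00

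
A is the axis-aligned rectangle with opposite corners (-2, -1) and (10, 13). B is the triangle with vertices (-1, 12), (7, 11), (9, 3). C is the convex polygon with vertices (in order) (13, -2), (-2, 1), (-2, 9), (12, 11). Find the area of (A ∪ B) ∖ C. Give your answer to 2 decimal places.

47.71

|A ∪ B| = 168.
|(A ∪ B) ∩ C| = 120.2857.
|(A ∪ B) ∖ C| = 168 − 120.2857 = 47.71.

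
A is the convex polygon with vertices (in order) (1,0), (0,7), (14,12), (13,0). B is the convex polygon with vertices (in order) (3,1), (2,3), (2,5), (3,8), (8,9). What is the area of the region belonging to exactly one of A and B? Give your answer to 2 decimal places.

|A| = 123.5, |B| = 22, |A∩B| = 22.
|A △ B| = |A| + |B| − 2·|A∩B| = 123.5 + 22 − 44 = 101.50.

101.50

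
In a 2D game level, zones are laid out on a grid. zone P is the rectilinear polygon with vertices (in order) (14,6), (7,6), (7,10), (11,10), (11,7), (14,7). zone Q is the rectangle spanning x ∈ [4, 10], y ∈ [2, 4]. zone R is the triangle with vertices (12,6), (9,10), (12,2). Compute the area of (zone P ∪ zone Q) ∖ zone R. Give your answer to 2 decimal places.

28.04

|zone P ∪ zone Q| = 31.
|(zone P ∪ zone Q) ∩ zone R| = 2.9583.
|(zone P ∪ zone Q) ∖ zone R| = 31 − 2.9583 = 28.04.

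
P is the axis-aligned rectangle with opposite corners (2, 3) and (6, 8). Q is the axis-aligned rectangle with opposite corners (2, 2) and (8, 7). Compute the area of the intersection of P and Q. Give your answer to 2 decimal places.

|P∩Q|: x∈[2,6], y∈[3,7] → 4·4 = 16.

16.00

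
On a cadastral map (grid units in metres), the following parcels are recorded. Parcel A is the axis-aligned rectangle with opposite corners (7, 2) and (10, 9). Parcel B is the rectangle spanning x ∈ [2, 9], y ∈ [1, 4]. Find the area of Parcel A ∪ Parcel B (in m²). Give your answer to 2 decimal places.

38.00

By inclusion–exclusion:
Individual areas: |Parcel A| = 21, |Parcel B| = 21.
|Parcel A∩Parcel B|: x∈[7,9], y∈[2,4] → 2·2 = 4.
|Parcel A ∪ Parcel B| = 42 − 4 = 38.00.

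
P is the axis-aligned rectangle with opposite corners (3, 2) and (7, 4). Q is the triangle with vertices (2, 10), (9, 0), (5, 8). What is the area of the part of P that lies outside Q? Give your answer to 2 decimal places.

7.54

|P| = 8, |P∩Q| = 0.4571.
|P ∖ Q| = |P| − |P∩Q| = 8 − 0.4571 = 7.54.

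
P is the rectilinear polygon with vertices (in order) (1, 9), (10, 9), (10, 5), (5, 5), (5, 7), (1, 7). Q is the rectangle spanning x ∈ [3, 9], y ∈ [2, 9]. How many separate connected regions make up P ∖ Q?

P ∖ Q splits into 2 disjoint pieces (area 4, area 4).

2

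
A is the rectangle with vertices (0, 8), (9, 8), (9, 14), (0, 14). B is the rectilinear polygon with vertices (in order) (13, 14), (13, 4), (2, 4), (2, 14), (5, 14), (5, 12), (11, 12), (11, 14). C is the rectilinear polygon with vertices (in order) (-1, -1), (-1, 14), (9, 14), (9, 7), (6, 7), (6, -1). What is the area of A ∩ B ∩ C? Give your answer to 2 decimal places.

34.00

The intersection is the polygon with vertices (2,8), (2,14), (5,14), (5,12), (9,12), (9,8).
By the shoelace formula its area is 34.00.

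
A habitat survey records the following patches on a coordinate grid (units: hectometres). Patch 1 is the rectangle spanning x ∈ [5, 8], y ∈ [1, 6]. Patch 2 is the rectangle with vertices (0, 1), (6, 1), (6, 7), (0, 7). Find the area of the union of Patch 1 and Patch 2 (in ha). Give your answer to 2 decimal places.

46.00

By inclusion–exclusion:
Individual areas: |Patch 1| = 15, |Patch 2| = 36.
|Patch 1∩Patch 2|: x∈[5,6], y∈[1,6] → 1·5 = 5.
|Patch 1 ∪ Patch 2| = 51 − 5 = 46.00.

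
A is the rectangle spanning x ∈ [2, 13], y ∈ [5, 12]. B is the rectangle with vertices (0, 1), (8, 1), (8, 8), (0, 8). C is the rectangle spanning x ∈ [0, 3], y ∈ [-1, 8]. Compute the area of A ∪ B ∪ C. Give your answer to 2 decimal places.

121.00

By inclusion–exclusion:
Individual areas: |A| = 77, |B| = 56, |C| = 27.
|A∩B|: x∈[2,8], y∈[5,8] → 6·3 = 18.
|A∩C|: x∈[2,3], y∈[5,8] → 1·3 = 3.
|B∩C|: x∈[0,3], y∈[1,8] → 3·7 = 21.
|A∩B∩C| = 3.
|A ∪ B ∪ C| = 160 − 42 + 3 = 121.00.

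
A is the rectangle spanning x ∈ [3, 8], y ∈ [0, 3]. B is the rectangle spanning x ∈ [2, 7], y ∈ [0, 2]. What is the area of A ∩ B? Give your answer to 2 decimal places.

|A∩B|: x∈[3,7], y∈[0,2] → 4·2 = 8.

8.00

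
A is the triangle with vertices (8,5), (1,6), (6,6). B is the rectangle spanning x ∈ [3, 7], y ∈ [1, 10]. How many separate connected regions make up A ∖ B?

2

A ∖ B splits into 2 disjoint pieces (area 0.1786, area 0.2857).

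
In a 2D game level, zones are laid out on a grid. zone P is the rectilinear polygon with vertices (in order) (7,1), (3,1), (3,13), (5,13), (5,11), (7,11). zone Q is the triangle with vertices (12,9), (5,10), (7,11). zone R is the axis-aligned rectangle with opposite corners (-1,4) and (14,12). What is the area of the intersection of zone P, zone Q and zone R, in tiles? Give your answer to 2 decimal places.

The intersection is the polygon with vertices (5,10), (7,11), (7,9.714).
By the shoelace formula its area is 1.29.

1.29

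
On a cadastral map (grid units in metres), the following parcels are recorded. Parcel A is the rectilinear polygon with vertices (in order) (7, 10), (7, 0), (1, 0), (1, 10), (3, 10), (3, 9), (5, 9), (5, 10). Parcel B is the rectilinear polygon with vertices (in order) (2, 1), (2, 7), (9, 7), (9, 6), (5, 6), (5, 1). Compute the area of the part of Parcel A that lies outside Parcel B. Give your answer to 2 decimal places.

38.00

|Parcel A| = 58, |Parcel A∩Parcel B| = 20.
|Parcel A ∖ Parcel B| = |Parcel A| − |Parcel A∩Parcel B| = 58 − 20 = 38.00.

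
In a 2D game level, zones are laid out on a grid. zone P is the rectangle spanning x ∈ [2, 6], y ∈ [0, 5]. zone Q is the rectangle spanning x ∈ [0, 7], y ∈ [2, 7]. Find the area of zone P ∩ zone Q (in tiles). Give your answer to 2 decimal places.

|zone P∩zone Q|: x∈[2,6], y∈[2,5] → 4·3 = 12.

12.00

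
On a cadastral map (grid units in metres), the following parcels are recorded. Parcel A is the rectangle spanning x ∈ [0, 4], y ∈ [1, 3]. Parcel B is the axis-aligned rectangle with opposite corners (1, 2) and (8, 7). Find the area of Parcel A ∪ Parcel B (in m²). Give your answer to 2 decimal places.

By inclusion–exclusion:
Individual areas: |Parcel A| = 8, |Parcel B| = 35.
|Parcel A∩Parcel B|: x∈[1,4], y∈[2,3] → 3·1 = 3.
|Parcel A ∪ Parcel B| = 43 − 3 = 40.00.

40.00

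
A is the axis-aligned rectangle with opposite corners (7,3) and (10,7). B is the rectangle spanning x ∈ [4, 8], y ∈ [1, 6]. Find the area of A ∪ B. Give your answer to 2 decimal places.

By inclusion–exclusion:
Individual areas: |A| = 12, |B| = 20.
|A∩B|: x∈[7,8], y∈[3,6] → 1·3 = 3.
|A ∪ B| = 32 − 3 = 29.00.

29.00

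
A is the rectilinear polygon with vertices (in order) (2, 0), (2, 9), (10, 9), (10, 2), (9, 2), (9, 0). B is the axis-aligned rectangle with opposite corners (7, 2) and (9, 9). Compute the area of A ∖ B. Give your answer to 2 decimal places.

|A| = 70, |A∩B| = 14.
|A ∖ B| = |A| − |A∩B| = 70 − 14 = 56.00.

56.00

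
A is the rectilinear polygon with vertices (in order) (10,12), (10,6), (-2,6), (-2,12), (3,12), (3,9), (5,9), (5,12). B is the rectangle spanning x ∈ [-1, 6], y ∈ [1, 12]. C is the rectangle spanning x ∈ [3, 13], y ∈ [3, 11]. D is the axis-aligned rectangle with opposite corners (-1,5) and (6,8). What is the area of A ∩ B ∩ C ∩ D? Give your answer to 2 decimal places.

6.00

The intersection is the polygon with vertices (6,6), (3,6), (3,8), (6,8).
By the shoelace formula its area is 6.00.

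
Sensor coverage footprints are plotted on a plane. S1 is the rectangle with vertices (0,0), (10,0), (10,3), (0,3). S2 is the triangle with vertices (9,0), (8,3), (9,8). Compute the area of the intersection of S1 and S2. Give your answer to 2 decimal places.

The intersection is the polygon with vertices (9,3), (9,0), (8,3).
By the shoelace formula its area is 1.50.

1.50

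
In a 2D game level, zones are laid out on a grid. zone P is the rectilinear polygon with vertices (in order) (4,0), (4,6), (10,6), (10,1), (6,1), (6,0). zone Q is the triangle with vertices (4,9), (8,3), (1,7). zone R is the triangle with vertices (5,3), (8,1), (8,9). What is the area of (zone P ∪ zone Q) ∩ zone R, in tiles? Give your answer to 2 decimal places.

9.75

The region (zone P ∪ zone Q) ∩ zone R is the polygon with vertices (8,6), (8,1), (5,3), (6.5,6).
By the shoelace formula its area is 9.75.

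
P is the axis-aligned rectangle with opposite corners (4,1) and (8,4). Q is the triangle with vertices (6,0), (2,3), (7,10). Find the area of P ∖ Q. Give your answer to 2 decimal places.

|P| = 12, |P∩Q| = 6.5833.
|P ∖ Q| = |P| − |P∩Q| = 12 − 6.5833 = 5.42.

5.42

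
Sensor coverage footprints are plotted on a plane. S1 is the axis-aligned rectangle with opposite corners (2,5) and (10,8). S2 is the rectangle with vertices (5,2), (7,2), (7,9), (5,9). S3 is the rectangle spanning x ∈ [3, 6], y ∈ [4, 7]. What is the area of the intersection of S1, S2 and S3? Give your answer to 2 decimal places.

2.00

The intersection is the polygon with vertices (5,5), (5,7), (6,7), (6,5).
By the shoelace formula its area is 2.00.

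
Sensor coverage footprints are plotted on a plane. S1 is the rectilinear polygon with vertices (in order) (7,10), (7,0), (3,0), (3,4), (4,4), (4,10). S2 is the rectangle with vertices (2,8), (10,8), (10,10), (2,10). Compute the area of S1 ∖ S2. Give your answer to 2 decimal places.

|S1| = 34, |S1∩S2| = 6.
|S1 ∖ S2| = |S1| − |S1∩S2| = 34 − 6 = 28.00.

28.00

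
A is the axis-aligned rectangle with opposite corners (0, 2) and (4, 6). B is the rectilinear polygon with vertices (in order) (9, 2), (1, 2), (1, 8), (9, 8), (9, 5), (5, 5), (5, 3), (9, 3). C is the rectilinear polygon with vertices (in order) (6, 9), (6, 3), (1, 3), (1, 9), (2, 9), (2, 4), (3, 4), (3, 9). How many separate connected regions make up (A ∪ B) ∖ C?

3

(A ∪ B) ∖ C splits into 3 disjoint pieces (area 12, area 4, area 9).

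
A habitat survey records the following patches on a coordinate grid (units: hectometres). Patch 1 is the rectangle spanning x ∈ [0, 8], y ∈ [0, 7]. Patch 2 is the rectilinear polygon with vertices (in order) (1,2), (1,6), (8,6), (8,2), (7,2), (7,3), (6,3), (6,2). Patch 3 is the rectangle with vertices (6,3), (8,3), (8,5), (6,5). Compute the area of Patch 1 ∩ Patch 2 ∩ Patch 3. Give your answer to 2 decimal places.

The intersection is the polygon with vertices (6,3), (6,5), (8,5), (8,3), (7,3).
By the shoelace formula its area is 4.00.

4.00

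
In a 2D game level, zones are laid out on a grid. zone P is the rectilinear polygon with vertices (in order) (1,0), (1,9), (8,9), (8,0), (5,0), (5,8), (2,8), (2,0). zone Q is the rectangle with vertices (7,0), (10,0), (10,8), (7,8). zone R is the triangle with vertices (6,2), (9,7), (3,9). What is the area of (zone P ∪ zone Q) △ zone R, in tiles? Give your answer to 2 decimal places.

42.76

|zone P ∪ zone Q| = 55.
|(zone P ∪ zone Q) ∩ zone R| = 15.119.
|(zone P ∪ zone Q) △ zone R| = 55 + 18 − 30.2381 = 42.76.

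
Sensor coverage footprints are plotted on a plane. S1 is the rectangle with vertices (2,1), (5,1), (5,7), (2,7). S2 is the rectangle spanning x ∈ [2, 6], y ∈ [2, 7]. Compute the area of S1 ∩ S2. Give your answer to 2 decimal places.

|S1∩S2|: x∈[2,5], y∈[2,7] → 3·5 = 15.

15.00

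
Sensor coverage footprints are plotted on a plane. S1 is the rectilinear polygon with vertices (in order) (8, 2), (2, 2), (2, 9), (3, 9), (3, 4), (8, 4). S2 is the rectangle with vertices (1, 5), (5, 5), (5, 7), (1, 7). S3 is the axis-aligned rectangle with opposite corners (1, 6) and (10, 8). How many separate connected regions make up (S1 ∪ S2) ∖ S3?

(S1 ∪ S2) ∖ S3 splits into 2 disjoint pieces (area 17, area 1).

2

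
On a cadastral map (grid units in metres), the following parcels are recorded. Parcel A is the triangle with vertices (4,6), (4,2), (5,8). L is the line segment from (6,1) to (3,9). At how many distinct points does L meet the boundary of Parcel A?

The segment meets the boundary at (4.071,6.143), (4.5,5).

2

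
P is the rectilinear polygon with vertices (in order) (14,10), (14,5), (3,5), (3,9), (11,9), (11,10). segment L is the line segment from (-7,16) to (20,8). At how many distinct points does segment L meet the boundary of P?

The segment meets the boundary at (14,9.778), (13.25,10).

2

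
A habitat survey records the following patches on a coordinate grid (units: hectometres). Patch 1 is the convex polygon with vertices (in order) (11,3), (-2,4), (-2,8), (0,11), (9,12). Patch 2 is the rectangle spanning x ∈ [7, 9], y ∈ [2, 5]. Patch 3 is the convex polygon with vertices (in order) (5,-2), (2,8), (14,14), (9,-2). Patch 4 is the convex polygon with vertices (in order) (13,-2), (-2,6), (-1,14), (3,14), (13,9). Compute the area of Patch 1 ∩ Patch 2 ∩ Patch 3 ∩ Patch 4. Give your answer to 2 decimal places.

The intersection is the polygon with vertices (9,5), (9,3.154), (7,3.308), (7,5).
By the shoelace formula its area is 3.54.

3.54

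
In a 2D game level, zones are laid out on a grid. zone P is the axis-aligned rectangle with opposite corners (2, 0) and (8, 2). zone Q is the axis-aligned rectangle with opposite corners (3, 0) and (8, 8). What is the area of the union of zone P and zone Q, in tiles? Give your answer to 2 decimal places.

42.00

By inclusion–exclusion:
Individual areas: |zone P| = 12, |zone Q| = 40.
|zone P∩zone Q|: x∈[3,8], y∈[0,2] → 5·2 = 10.
|zone P ∪ zone Q| = 52 − 10 = 42.00.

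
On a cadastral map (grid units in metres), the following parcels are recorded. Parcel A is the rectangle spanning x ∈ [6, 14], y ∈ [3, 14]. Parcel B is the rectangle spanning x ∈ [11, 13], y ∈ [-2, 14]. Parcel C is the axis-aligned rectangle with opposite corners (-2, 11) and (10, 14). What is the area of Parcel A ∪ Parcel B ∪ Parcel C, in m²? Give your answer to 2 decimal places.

122.00

By inclusion–exclusion:
Individual areas: |Parcel A| = 88, |Parcel B| = 32, |Parcel C| = 36.
|Parcel A∩Parcel B|: x∈[11,13], y∈[3,14] → 2·11 = 22.
|Parcel A∩Parcel C|: x∈[6,10], y∈[11,14] → 4·3 = 12.
|Parcel B∩Parcel C| = 0 (no overlap).
|Parcel A∩Parcel B∩Parcel C| = 0.
|Parcel A ∪ Parcel B ∪ Parcel C| = 156 − 34 + 0 = 122.00.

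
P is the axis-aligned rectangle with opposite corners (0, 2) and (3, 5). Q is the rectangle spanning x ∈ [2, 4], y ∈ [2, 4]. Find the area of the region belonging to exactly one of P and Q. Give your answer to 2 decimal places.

|P∩Q|: x∈[2,3], y∈[2,4] → 1·2 = 2.
|P △ Q| = |P| + |Q| − 2·|P∩Q| = 9 + 4 − 4 = 9.00.

9.00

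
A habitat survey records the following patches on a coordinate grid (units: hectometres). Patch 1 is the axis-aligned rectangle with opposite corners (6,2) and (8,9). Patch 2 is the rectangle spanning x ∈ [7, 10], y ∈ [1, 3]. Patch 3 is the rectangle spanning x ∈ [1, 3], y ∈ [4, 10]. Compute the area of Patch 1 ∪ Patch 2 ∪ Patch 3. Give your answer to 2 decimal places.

31.00

By inclusion–exclusion:
Individual areas: |Patch 1| = 14, |Patch 2| = 6, |Patch 3| = 12.
|Patch 1∩Patch 2|: x∈[7,8], y∈[2,3] → 1·1 = 1.
|Patch 1∩Patch 3| = 0 (no overlap).
|Patch 2∩Patch 3| = 0 (no overlap).
|Patch 1∩Patch 2∩Patch 3| = 0.
|Patch 1 ∪ Patch 2 ∪ Patch 3| = 32 − 1 + 0 = 31.00.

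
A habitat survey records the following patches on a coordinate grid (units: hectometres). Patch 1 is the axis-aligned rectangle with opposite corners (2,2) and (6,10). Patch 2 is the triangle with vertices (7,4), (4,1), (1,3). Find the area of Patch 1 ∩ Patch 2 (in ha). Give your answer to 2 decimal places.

5.42

The intersection is the polygon with vertices (6,3), (5,2), (2.5,2), (2,2.333), (2,3.167), (6,3.833).
By the shoelace formula its area is 5.42.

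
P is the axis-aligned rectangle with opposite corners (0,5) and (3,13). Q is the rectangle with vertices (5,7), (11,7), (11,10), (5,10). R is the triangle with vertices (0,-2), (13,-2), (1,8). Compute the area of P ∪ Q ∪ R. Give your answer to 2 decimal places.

By inclusion–exclusion:
Individual areas: |P| = 24, |Q| = 18, |R| = 65.
|P∩Q| = 0 (no overlap).
|P∩R| = 4.7833.
|Q∩R| = 0.
|P∩Q∩R| = 0.
|P ∪ Q ∪ R| = 107 − 4.7833 + 0 = 102.22.

102.22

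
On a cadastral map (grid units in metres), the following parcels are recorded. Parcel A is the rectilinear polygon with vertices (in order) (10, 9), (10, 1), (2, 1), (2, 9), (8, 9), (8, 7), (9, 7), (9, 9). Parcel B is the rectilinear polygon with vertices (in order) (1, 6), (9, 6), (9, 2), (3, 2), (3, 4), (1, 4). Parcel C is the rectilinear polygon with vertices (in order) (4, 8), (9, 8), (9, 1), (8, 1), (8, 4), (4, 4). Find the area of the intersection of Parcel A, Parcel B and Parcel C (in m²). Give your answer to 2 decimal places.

12.00

The intersection is the polygon with vertices (9,6), (9,2), (8,2), (8,4), (4,4), (4,6).
By the shoelace formula its area is 12.00.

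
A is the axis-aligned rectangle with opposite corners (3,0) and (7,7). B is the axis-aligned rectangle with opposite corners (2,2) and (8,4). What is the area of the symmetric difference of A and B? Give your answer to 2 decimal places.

|A∩B|: x∈[3,7], y∈[2,4] → 4·2 = 8.
|A △ B| = |A| + |B| − 2·|A∩B| = 28 + 12 − 16 = 24.00.

24.00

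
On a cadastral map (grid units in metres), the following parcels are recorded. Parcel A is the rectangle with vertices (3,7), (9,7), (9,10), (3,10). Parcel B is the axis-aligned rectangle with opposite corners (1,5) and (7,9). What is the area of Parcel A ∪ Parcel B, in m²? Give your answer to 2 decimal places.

34.00

By inclusion–exclusion:
Individual areas: |Parcel A| = 18, |Parcel B| = 24.
|Parcel A∩Parcel B|: x∈[3,7], y∈[7,9] → 4·2 = 8.
|Parcel A ∪ Parcel B| = 42 − 8 = 34.00.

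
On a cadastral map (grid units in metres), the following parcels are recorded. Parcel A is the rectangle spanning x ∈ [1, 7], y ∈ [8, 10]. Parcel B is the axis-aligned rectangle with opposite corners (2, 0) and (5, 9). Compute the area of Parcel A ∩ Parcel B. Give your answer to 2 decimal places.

3.00

|Parcel A∩Parcel B|: x∈[2,5], y∈[8,9] → 3·1 = 3.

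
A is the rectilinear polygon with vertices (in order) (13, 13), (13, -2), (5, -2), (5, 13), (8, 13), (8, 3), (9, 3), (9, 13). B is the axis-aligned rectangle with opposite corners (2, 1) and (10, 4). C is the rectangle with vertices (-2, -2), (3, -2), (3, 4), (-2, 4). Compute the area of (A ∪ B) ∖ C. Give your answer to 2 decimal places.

117.00

|A ∪ B| = 120.
|(A ∪ B) ∩ C| = 3.
|(A ∪ B) ∖ C| = 120 − 3 = 117.00.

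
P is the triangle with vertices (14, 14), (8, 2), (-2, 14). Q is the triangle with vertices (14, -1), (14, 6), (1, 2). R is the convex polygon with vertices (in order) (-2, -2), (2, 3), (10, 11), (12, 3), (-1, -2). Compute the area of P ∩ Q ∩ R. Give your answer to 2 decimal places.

2.91

The intersection is the polygon with vertices (6.571,3.714), (9.273,4.545), (8,2).
By the shoelace formula its area is 2.91.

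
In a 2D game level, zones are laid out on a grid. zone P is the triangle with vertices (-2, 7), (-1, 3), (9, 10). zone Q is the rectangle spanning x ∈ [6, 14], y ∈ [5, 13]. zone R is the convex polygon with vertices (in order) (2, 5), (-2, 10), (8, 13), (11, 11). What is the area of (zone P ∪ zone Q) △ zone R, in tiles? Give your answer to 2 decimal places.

81.75

|zone P ∪ zone Q| = 85.5773.
|(zone P ∪ zone Q) ∩ zone R| = 26.4133.
|(zone P ∪ zone Q) △ zone R| = 85.5773 + 49 − 52.8265 = 81.75.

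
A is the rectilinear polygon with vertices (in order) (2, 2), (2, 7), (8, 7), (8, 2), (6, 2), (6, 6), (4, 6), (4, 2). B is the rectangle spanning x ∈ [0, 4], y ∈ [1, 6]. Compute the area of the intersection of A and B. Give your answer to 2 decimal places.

The intersection is the polygon with vertices (2,6), (4,6), (4,2), (2,2).
By the shoelace formula its area is 8.00.

8.00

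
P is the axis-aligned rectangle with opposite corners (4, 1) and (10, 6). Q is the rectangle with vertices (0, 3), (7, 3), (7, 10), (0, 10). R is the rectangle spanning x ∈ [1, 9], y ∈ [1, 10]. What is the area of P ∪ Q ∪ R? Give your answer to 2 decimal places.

84.00

By inclusion–exclusion:
Individual areas: |P| = 30, |Q| = 49, |R| = 72.
|P∩Q|: x∈[4,7], y∈[3,6] → 3·3 = 9.
|P∩R|: x∈[4,9], y∈[1,6] → 5·5 = 25.
|Q∩R|: x∈[1,7], y∈[3,10] → 6·7 = 42.
|P∩Q∩R| = 9.
|P ∪ Q ∪ R| = 151 − 76 + 9 = 84.00.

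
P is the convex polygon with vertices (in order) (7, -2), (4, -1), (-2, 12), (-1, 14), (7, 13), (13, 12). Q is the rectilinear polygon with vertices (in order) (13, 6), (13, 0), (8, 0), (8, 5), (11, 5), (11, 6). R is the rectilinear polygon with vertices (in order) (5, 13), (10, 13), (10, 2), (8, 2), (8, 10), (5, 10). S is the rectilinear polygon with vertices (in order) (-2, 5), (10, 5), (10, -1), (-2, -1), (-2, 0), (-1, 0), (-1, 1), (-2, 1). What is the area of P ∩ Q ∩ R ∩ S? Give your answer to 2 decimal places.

4.07

The intersection is the polygon with vertices (10,5), (8.714,2), (8,2), (8,5).
By the shoelace formula its area is 4.07.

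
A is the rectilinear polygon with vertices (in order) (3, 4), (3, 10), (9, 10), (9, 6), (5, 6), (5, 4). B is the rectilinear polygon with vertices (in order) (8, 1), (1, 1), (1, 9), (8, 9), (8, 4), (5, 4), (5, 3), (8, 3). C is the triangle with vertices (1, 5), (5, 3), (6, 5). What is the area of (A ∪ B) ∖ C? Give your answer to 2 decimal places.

57.25

|A ∪ B| = 62.
|(A ∪ B) ∩ C| = 4.75.
|(A ∪ B) ∖ C| = 62 − 4.75 = 57.25.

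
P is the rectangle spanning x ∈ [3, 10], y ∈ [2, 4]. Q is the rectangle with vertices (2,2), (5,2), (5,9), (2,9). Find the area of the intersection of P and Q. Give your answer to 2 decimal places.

4.00

|P∩Q|: x∈[3,5], y∈[2,4] → 2·2 = 4.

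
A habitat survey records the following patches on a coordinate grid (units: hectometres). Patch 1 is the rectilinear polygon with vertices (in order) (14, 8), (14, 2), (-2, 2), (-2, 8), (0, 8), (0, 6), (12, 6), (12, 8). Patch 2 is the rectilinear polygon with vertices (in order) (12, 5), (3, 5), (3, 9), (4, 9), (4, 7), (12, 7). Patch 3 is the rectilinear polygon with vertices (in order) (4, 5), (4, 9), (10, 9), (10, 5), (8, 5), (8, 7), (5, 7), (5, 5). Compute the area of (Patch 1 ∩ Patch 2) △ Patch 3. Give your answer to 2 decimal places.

21.00

|Patch 1 ∩ Patch 2| = 9.
|(Patch 1 ∩ Patch 2) ∩ Patch 3| = 3.
|(Patch 1 ∩ Patch 2) △ Patch 3| = 9 + 18 − 6 = 21.00.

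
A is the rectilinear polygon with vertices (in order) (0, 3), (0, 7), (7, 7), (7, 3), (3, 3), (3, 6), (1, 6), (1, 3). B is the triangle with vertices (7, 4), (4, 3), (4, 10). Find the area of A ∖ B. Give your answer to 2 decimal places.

13.75

|A| = 22, |A∩B| = 8.25.
|A ∖ B| = |A| − |A∩B| = 22 − 8.25 = 13.75.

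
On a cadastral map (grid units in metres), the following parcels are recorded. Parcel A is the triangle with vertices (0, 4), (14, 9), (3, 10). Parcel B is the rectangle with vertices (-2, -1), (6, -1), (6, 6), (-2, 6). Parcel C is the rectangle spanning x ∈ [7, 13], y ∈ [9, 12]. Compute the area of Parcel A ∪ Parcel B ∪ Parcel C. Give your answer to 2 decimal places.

101.72

By inclusion–exclusion:
Individual areas: |Parcel A| = 34.5, |Parcel B| = 56, |Parcel C| = 18.
|Parcel A∩Parcel B| = 4.6.
|Parcel A∩Parcel C| = 2.1818.
|Parcel B∩Parcel C| = 0 (no overlap).
|Parcel A∩Parcel B∩Parcel C| = 0.
|Parcel A ∪ Parcel B ∪ Parcel C| = 108.5 − 6.7818 + 0 = 101.72.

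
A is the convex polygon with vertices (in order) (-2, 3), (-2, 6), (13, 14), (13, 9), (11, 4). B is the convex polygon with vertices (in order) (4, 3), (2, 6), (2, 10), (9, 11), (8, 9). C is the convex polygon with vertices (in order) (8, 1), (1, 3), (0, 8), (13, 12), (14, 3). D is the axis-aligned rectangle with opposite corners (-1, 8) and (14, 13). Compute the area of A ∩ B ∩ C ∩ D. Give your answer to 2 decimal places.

The intersection is the polygon with vertices (7.333,8), (2,8), (2,8.133), (4.136,9.273), (8.864,10.727), (8,9).
By the shoelace formula its area is 9.01.

9.01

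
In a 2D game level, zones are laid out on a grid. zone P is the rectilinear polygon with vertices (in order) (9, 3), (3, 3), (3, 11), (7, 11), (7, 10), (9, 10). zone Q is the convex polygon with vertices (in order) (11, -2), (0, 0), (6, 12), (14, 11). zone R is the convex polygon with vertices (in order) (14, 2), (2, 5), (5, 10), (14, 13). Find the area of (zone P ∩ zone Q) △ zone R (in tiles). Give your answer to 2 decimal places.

|zone P ∩ zone Q| = 39.75.
|(zone P ∩ zone Q) ∩ zone R| = 32.6667.
|(zone P ∩ zone Q) △ zone R| = 39.75 + 84 − 65.3333 = 58.42.

58.42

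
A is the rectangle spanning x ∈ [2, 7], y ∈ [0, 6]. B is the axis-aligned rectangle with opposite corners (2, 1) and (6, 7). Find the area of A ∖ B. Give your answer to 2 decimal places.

|A∩B|: x∈[2,6], y∈[1,6] → 4·5 = 20.
|A| = 30.
|A ∖ B| = |A| − |A∩B| = 30 − 20 = 10.00.

10.00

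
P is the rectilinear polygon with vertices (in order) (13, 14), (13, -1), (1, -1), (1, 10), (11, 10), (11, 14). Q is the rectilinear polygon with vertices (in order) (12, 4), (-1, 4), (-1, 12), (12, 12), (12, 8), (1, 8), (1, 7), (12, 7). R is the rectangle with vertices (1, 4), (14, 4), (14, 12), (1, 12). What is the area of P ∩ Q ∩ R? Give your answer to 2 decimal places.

57.00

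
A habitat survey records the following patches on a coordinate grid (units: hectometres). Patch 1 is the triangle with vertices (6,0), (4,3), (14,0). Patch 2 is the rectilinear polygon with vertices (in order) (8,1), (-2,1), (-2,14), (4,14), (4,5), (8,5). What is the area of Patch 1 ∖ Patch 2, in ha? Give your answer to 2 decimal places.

7.73

|Patch 1| = 12, |Patch 1∩Patch 2| = 4.2667.
|Patch 1 ∖ Patch 2| = |Patch 1| − |Patch 1∩Patch 2| = 12 − 4.2667 = 7.73.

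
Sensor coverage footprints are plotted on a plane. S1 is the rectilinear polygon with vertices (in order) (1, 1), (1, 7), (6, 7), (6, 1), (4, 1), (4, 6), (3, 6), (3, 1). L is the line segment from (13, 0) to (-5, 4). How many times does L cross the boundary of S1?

4

The segment meets the boundary at (1,2.667), (3,2.222), (4,2), (6,1.556).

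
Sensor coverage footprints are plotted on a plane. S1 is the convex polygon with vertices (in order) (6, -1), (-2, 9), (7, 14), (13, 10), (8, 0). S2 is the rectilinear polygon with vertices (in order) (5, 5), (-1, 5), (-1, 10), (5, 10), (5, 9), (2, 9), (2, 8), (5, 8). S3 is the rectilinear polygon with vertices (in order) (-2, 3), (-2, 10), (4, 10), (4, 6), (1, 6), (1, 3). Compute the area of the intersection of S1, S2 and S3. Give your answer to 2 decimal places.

16.82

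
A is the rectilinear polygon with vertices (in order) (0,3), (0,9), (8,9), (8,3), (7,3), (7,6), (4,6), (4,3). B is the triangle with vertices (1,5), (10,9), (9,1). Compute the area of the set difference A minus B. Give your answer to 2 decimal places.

26.86

|A| = 39, |A∩B| = 12.1389.
|A ∖ B| = |A| − |A∩B| = 39 − 12.1389 = 26.86.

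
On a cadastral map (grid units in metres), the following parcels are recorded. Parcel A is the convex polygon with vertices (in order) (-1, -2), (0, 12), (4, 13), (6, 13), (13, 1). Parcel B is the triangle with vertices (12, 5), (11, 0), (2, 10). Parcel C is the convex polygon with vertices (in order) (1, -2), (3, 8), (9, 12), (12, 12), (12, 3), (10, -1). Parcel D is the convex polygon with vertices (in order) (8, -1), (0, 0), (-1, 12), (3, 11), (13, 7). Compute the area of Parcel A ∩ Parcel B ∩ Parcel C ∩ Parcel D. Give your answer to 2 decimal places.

The intersection is the polygon with vertices (3.5,8.333), (4.286,8.857), (10.118,5.941), (11.19,4.103), (9.598,1.557).
By the shoelace formula its area is 20.63.

20.63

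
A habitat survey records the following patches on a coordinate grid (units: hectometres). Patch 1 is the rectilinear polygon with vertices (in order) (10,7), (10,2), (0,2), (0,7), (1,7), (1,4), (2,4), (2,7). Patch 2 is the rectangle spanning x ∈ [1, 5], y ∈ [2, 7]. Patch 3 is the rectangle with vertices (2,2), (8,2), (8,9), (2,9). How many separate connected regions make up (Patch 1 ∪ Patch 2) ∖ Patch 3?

(Patch 1 ∪ Patch 2) ∖ Patch 3 splits into 2 disjoint pieces (area 10, area 10).

2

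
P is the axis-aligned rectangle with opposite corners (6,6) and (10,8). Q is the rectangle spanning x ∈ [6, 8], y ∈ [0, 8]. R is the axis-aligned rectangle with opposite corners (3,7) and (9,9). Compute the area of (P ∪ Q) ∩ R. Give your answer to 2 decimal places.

The region (P ∪ Q) ∩ R is the polygon with vertices (6,8), (8,8), (9,8), (9,7), (6,7).
By the shoelace formula its area is 3.00.

3.00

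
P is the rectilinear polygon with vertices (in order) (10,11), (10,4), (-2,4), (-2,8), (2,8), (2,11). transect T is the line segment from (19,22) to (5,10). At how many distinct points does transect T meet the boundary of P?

The segment meets the boundary at (6.167,11).

1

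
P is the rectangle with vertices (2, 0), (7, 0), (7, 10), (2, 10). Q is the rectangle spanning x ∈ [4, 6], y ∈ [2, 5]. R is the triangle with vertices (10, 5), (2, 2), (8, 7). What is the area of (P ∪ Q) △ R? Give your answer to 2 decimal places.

49.54

|P ∪ Q| = 50.
|(P ∪ Q) ∩ R| = 5.7292.
|(P ∪ Q) △ R| = 50 + 11 − 11.4583 = 49.54.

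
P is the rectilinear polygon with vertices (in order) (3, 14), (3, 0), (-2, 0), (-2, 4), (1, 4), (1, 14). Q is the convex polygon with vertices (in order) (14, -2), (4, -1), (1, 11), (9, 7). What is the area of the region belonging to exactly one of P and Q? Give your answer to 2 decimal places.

110.50

|P| = 40, |Q| = 84.5, |P∩Q| = 7.
|P △ Q| = |P| + |Q| − 2·|P∩Q| = 40 + 84.5 − 14 = 110.50.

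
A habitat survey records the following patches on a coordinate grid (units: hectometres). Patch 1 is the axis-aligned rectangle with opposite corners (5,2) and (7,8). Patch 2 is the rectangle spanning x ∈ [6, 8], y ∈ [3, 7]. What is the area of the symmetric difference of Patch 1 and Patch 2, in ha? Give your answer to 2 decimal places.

|Patch 1∩Patch 2|: x∈[6,7], y∈[3,7] → 1·4 = 4.
|Patch 1 △ Patch 2| = |Patch 1| + |Patch 2| − 2·|Patch 1∩Patch 2| = 12 + 8 − 8 = 12.00.

12.00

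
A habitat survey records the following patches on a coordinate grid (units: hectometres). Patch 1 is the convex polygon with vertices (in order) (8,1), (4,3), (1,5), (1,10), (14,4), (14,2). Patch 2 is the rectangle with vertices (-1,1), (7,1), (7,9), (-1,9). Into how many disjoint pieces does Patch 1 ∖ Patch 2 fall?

2

Patch 1 ∖ Patch 2 splits into 2 disjoint pieces (area 29.0577, area 1.0833).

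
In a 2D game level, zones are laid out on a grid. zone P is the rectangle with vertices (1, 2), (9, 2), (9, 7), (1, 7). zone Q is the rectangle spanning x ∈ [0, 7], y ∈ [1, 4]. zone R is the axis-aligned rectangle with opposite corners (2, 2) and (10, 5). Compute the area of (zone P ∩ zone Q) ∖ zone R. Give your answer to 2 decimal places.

|zone P ∩ zone Q| = 12.
|(zone P ∩ zone Q) ∩ zone R| = 10.
|(zone P ∩ zone Q) ∖ zone R| = 12 − 10 = 2.00.

2.00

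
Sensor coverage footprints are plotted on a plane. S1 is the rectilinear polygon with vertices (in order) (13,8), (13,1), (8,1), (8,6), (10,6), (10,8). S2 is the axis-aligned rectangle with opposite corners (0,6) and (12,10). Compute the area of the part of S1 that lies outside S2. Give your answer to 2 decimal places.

27.00

|S1| = 31, |S1∩S2| = 4.
|S1 ∖ S2| = |S1| − |S1∩S2| = 31 − 4 = 27.00.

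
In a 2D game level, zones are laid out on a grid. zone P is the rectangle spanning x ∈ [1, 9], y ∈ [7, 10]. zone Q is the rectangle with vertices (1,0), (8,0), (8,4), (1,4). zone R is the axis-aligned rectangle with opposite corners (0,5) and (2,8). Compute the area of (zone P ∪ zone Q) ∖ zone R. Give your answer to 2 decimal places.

51.00

|zone P ∪ zone Q| = 52.
|(zone P ∪ zone Q) ∩ zone R| = 1.
|(zone P ∪ zone Q) ∖ zone R| = 52 − 1 = 51.00.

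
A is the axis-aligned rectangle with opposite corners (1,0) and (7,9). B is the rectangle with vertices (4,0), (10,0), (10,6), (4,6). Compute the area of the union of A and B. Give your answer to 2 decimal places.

By inclusion–exclusion:
Individual areas: |A| = 54, |B| = 36.
|A∩B|: x∈[4,7], y∈[0,6] → 3·6 = 18.
|A ∪ B| = 90 − 18 = 72.00.

72.00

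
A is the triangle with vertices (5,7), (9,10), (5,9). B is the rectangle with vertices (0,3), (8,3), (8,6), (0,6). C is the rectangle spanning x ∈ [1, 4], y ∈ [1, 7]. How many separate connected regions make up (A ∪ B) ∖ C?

(A ∪ B) ∖ C splits into 3 disjoint pieces (area 4, area 12, area 3).

3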